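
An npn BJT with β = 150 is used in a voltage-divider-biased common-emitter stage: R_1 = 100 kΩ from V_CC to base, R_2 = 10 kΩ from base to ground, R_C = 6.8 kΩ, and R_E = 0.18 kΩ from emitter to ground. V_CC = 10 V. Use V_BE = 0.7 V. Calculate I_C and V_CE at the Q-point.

I_C ≈ 0.86 mA, V_CE ≈ 4 V

Thevenize the base divider: V_Th = V_CC·R_2/(R_1+R_2) = 10×10/110 = 0.909 V, R_Th = R_1‖R_2 = 9.09 kΩ.
Base-emitter loop: V_Th = I_B·R_Th + V_BE + (β+1)I_B·R_E, so I_B = (0.909 − 0.7) / (9.09 + 151×0.18) = 0.00576 mA.
I_C = β·I_B = 150×0.00576 = 0.865 mA, and I_E = (β+1)I_B = 0.87 mA.
V_CE = V_CC − I_C·R_C − I_E·R_E = 10 − 0.865×6.8 − 0.87×0.18 = 3.96 V.
V_CE = 3.96 V > 0.2 V confirms active-region operation.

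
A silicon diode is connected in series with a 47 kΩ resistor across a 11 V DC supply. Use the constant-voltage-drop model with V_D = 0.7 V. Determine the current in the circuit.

I ≈ 0.22 mA

KVL around the loop: 11 = V_D + I·R = 0.7 + I × 47 kΩ.
So I = (11 − 0.7) / 47 kΩ = 10.3 / 47 = 0.219 mA.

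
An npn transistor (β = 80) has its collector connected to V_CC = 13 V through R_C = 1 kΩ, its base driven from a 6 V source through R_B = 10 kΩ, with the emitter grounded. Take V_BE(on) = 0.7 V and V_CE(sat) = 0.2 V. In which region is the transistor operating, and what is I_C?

saturation; I_C ≈ 13 mA

Assume active: I_B = (6 − 0.7)/10 = 0.53 mA, giving I_C = β·I_B = 42.4 mA.
But then V_CE = 13 − 42.4×1 = -29.4 V < V_CE(sat) = 0.2 V — impossible in the active region.
So the transistor is saturated. With V_CE = 0.2 V, I_C = (V_CC − 0.2)/R_C = 12.8/1 = 12.8 mA.
Check: β·I_B = 42.4 mA > I_C = 12.8 mA, confirming saturation.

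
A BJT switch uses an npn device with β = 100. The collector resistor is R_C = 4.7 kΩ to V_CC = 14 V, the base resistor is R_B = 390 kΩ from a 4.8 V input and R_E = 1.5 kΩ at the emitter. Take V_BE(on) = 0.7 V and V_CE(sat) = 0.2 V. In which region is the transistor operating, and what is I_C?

Assume active. Base-emitter loop: I_B = (V_BB − V_BE)/(R_B + (β+1)R_E) = (4.8 − 0.7)/(390 + 101×1.5) = 0.00757 mA.
I_C = β·I_B = 100×0.00757 = 0.757 mA.
V_CE = V_CC − I_C·R_C − I_E·R_E = 14 − 0.757×4.7 − 0.765×1.5 = 9.29 V > V_CE(sat), so the active-region assumption holds.

active; I_C ≈ 0.76 mA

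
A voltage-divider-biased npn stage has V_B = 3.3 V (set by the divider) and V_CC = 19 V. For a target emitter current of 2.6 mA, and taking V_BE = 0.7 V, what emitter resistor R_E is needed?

R_E ≈ 1 kΩ

V_E = V_B − V_BE = 3.3 − 0.7 = 2.6 V.
R_E = V_E / I_E = 2.6 / 2.6 = 1 kΩ.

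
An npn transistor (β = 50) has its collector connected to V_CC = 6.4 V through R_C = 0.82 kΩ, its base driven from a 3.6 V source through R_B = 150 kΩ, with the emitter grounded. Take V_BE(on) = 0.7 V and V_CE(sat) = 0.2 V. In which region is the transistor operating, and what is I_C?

Assume active. Base-emitter loop: I_B = (V_BB − V_BE)/R_B = (3.6 − 0.7)/150 = 0.0193 mA.
I_C = β·I_B = 50×0.0193 = 0.967 mA.
V_CE = V_CC − I_C·R_C = 6.4 − 0.967×0.82 = 5.61 V > V_CE(sat), so the active-region assumption holds.

active; I_C ≈ 0.97 mA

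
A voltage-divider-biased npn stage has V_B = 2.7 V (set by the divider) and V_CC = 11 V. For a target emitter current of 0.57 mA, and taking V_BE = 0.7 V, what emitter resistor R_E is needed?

V_E = V_B − V_BE = 2.7 − 0.7 = 2 V.
R_E = V_E / I_E = 2 / 0.57 = 3.51 kΩ.

R_E ≈ 3.5 kΩ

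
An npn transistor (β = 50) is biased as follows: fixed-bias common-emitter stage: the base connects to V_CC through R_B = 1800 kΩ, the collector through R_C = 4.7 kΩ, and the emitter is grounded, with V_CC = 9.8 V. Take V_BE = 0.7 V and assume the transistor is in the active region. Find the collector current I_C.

I_C ≈ 0.25 mA

Base loop: V_CC = I_B·R_B + V_BE, so I_B = (9.8 − 0.7)/1800 kΩ = 0.00506 mA.
In the active region I_C = β·I_B = 50 × 0.00506 = 0.253 mA.
Collector loop: V_CE = V_CC − I_C·R_C = 9.8 − 0.253×4.7 = 8.61 V.
Since V_CE = 8.61 V > V_CE(sat) ≈ 0.2 V, the transistor is in the active region as assumed.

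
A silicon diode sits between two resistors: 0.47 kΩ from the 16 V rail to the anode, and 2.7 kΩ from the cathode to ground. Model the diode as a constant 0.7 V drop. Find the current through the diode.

The two resistors are in series with the diode, so KVL gives 16 = I·0.47 + 0.7 + I·2.7.
I = (16 − 0.7) / (0.47 + 2.7) kΩ = 15.3 / 3.17 = 4.83 mA.

I ≈ 4.8 mA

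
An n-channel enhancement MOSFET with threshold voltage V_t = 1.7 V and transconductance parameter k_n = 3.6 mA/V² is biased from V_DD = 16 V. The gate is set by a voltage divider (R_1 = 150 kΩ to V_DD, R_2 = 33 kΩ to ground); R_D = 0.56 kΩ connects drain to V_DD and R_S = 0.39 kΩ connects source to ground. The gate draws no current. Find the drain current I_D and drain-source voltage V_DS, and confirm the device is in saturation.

V_G = V_DD·R_2/(R_1+R_2) = 16×33/183 = 2.89 V.
Assume saturation: I_D = (k_n/2)(V_GS − V_t)² with V_GS = V_G − I_D·R_S = 2.89 − 0.39·I_D.
Substituting gives 0.274·I_D² − 2.66·I_D + 2.53 = 0, with roots I_D = 1.07 or 8.66 mA.
The root I_D = 8.66 mA gives V_GS = -0.494 V ≤ V_t, so take I_D = 1.07 mA.
Then V_GS = 2.47 V and V_DS = V_DD − I_D(R_D+R_S) = 16 − 1.07×0.95 = 15 V.
Saturation requires V_DS ≥ V_GS − V_t = 0.77 V; 15 ≥ 0.77 ✓.

I_D ≈ 1.1 mA, V_DS ≈ 15 V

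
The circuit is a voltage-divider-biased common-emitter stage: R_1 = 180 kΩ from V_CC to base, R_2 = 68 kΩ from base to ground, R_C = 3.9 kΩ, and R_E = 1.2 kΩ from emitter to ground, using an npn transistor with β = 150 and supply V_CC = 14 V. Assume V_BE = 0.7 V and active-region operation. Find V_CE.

V_CE ≈ 3.6 V

Thevenize the base divider: V_Th = V_CC·R_2/(R_1+R_2) = 14×68/248 = 3.84 V, R_Th = R_1‖R_2 = 49.4 kΩ.
Base-emitter loop: V_Th = I_B·R_Th + V_BE + (β+1)I_B·R_E, so I_B = (3.84 − 0.7) / (49.4 + 151×1.2) = 0.0136 mA.
I_C = β·I_B = 150×0.0136 = 2.04 mA, and I_E = (β+1)I_B = 2.06 mA.
V_CE = V_CC − I_C·R_C − I_E·R_E = 14 − 2.04×3.9 − 2.06×1.2 = 3.57 V.
V_CE = 3.57 V > 0.2 V confirms active-region operation.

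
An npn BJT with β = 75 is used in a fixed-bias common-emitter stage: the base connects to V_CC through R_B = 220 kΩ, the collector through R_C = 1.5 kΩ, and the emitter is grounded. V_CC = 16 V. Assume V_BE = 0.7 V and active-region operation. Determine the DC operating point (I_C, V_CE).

Base loop: V_CC = I_B·R_B + V_BE, so I_B = (16 − 0.7)/220 kΩ = 0.0695 mA.
In the active region I_C = β·I_B = 75 × 0.0695 = 5.22 mA.
Collector loop: V_CE = V_CC − I_C·R_C = 16 − 5.22×1.5 = 8.18 V.
Since V_CE = 8.18 V > V_CE(sat) ≈ 0.2 V, the transistor is in the active region as assumed.

I_C ≈ 5.2 mA, V_CE ≈ 8.2 V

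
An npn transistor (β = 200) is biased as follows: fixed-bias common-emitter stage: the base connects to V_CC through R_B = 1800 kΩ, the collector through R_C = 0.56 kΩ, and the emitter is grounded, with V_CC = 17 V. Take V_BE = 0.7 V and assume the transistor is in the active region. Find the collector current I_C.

I_C ≈ 1.8 mA

Base loop: V_CC = I_B·R_B + V_BE, so I_B = (17 − 0.7)/1800 kΩ = 0.00906 mA.
In the active region I_C = β·I_B = 200 × 0.00906 = 1.81 mA.
Collector loop: V_CE = V_CC − I_C·R_C = 17 − 1.81×0.56 = 16 V.
Since V_CE = 16 V > V_CE(sat) ≈ 0.2 V, the transistor is in the active region as assumed.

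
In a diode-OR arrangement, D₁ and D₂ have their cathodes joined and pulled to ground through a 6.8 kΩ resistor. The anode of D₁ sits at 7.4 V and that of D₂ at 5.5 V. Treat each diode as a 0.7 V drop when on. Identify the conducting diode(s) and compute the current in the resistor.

Only D₁ conducts; I_R ≈ 0.99 mA

Assume both conduct. Then node N would need to be at both 7.4−0.7 = 6.7 V and 5.5−0.7 = 4.8 V, which is impossible.
Assume only D₁ conducts: V_N = 7.4 − 0.7 = 6.7 V, so I_R = 6.7/6.8 = 0.985 mA.
Check D₂: its anode-to-cathode voltage is 5.5 − 6.7 = -1.2 V < 0.7 V, so it is off. The assumption is consistent.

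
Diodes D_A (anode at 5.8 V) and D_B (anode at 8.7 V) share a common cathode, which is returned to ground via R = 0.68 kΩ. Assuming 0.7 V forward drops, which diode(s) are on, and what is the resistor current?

Only D_B conducts; I_R ≈ 12 mA

Assume both conduct. Then node N would need to be at both 5.8−0.7 = 5.1 V and 8.7−0.7 = 8 V, which is impossible.
Assume only D_B conducts: V_N = 8.7 − 0.7 = 8 V, so I_R = 8/0.68 = 11.8 mA.
Check D_A: its anode-to-cathode voltage is 5.8 − 8 = -2.2 V < 0.7 V, so it is off. The assumption is consistent.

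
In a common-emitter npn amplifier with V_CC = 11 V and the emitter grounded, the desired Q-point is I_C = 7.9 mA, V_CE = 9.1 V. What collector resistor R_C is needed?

R_C ≈ 0.24 kΩ

Collector loop: V_CC = I_C·R_C + V_CE.
R_C = (V_CC − V_CE)/I_C = (11 − 9.1)/7.9 = 0.241 kΩ.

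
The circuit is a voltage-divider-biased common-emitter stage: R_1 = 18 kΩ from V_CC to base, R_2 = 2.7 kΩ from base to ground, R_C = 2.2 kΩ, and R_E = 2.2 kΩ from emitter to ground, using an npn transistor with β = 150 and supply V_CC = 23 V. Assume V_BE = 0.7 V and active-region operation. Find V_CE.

Thevenize the base divider: V_Th = V_CC·R_2/(R_1+R_2) = 23×2.7/20.7 = 3 V, R_Th = R_1‖R_2 = 2.35 kΩ.
Base-emitter loop: V_Th = I_B·R_Th + V_BE + (β+1)I_B·R_E, so I_B = (3 − 0.7) / (2.35 + 151×2.2) = 0.00687 mA.
I_C = β·I_B = 150×0.00687 = 1.03 mA, and I_E = (β+1)I_B = 1.04 mA.
V_CE = V_CC − I_C·R_C − I_E·R_E = 23 − 1.03×2.2 − 1.04×2.2 = 18.4 V.
V_CE = 18.4 V > 0.2 V confirms active-region operation.

V_CE ≈ 18 V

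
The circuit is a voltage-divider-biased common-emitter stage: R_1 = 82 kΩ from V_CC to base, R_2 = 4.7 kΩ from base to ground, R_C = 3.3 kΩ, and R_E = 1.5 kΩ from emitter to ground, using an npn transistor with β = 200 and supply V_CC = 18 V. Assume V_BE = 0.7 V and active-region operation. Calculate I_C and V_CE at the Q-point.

Thevenize the base divider: V_Th = V_CC·R_2/(R_1+R_2) = 18×4.7/86.7 = 0.976 V, R_Th = R_1‖R_2 = 4.45 kΩ.
Base-emitter loop: V_Th = I_B·R_Th + V_BE + (β+1)I_B·R_E, so I_B = (0.976 − 0.7) / (4.45 + 201×1.5) = 0.000901 mA.
I_C = β·I_B = 200×0.000901 = 0.18 mA, and I_E = (β+1)I_B = 0.181 mA.
V_CE = V_CC − I_C·R_C − I_E·R_E = 18 − 0.18×3.3 − 0.181×1.5 = 17.1 V.
V_CE = 17.1 V > 0.2 V confirms active-region operation.

I_C ≈ 0.18 mA, V_CE ≈ 17 V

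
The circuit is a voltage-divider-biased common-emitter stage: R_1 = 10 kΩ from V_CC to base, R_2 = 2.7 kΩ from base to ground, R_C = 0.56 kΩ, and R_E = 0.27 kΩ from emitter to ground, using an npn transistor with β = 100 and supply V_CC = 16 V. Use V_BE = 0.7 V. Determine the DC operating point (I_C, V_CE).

Thevenize the base divider: V_Th = V_CC·R_2/(R_1+R_2) = 16×2.7/12.7 = 3.4 V, R_Th = R_1‖R_2 = 2.13 kΩ.
Base-emitter loop: V_Th = I_B·R_Th + V_BE + (β+1)I_B·R_E, so I_B = (3.4 − 0.7) / (2.13 + 101×0.27) = 0.0919 mA.
I_C = β·I_B = 100×0.0919 = 9.19 mA, and I_E = (β+1)I_B = 9.28 mA.
V_CE = V_CC − I_C·R_C − I_E·R_E = 16 − 9.19×0.56 − 9.28×0.27 = 8.35 V.
V_CE = 8.35 V > 0.2 V confirms active-region operation.

I_C ≈ 9.2 mA, V_CE ≈ 8.3 V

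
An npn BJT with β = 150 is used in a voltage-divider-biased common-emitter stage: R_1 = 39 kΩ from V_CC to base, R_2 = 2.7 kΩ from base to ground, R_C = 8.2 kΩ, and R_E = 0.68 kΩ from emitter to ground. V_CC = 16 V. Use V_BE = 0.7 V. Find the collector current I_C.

I_C ≈ 0.48 mA

Thevenize the base divider: V_Th = V_CC·R_2/(R_1+R_2) = 16×2.7/41.7 = 1.04 V, R_Th = R_1‖R_2 = 2.53 kΩ.
Base-emitter loop: V_Th = I_B·R_Th + V_BE + (β+1)I_B·R_E, so I_B = (1.04 − 0.7) / (2.53 + 151×0.68) = 0.00319 mA.
I_C = β·I_B = 150×0.00319 = 0.479 mA, and I_E = (β+1)I_B = 0.482 mA.
V_CE = V_CC − I_C·R_C − I_E·R_E = 16 − 0.479×8.2 − 0.482×0.68 = 11.7 V.
V_CE = 11.7 V > 0.2 V confirms active-region operation.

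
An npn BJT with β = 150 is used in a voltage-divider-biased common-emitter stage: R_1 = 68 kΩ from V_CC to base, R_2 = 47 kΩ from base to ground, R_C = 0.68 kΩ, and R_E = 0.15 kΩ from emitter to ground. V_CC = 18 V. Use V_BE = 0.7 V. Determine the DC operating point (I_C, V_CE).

Thevenize the base divider: V_Th = V_CC·R_2/(R_1+R_2) = 18×47/115 = 7.36 V, R_Th = R_1‖R_2 = 27.8 kΩ.
Base-emitter loop: V_Th = I_B·R_Th + V_BE + (β+1)I_B·R_E, so I_B = (7.36 − 0.7) / (27.8 + 151×0.15) = 0.132 mA.
I_C = β·I_B = 150×0.132 = 19.8 mA, and I_E = (β+1)I_B = 19.9 mA.
V_CE = V_CC − I_C·R_C − I_E·R_E = 18 − 19.8×0.68 − 19.9×0.15 = 1.55 V.
V_CE = 1.55 V > 0.2 V confirms active-region operation.

I_C ≈ 20 mA, V_CE ≈ 1.6 V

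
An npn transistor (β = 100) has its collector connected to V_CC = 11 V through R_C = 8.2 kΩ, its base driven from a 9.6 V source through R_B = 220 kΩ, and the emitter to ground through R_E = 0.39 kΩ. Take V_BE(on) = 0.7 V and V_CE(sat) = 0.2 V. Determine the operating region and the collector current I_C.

Assume active: I_B = (9.6 − 0.7)/(220 + 101×0.39) = 0.0343 mA, I_C = β·I_B = 3.43 mA.
Then V_CE = 11 − 3.43×8.2 − 3.47×0.39 = -18.5 V < 0.2 V — the active assumption fails.
Re-solve with V_CE = 0.2 V. KCL at the emitter: V_E/R_E = (V_BB−0.7−V_E)/R_B + (V_CC−0.2−V_E)/R_C, giving V_E = 0.505 V.
I_C = (V_CC − 0.2 − V_E)/R_C = (10.8 − 0.505)/8.2 = 1.26 mA.
Check: I_B = (8.9 − 0.505)/220 = 0.0382 mA, and β·I_B = 3.82 mA > I_C, confirming saturation.

saturation; I_C ≈ 1.3 mA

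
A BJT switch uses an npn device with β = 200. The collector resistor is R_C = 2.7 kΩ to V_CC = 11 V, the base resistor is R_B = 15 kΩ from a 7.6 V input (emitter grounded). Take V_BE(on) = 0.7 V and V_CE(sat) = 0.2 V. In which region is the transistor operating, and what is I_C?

saturation; I_C ≈ 4 mA

Assume active: I_B = (7.6 − 0.7)/15 = 0.46 mA, giving I_C = β·I_B = 92 mA.
But then V_CE = 11 − 92×2.7 = -237 V < V_CE(sat) = 0.2 V — impossible in the active region.
So the transistor is saturated. With V_CE = 0.2 V, I_C = (V_CC − 0.2)/R_C = 10.8/2.7 = 4 mA.
Check: β·I_B = 92 mA > I_C = 4 mA, confirming saturation.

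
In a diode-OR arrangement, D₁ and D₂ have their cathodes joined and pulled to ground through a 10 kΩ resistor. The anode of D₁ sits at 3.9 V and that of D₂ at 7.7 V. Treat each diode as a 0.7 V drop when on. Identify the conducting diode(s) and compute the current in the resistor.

Only D₂ conducts; I_R ≈ 0.7 mA

Assume both conduct. Then node N would need to be at both 3.9−0.7 = 3.2 V and 7.7−0.7 = 7 V, which is impossible.
Assume only D₂ conducts: V_N = 7.7 − 0.7 = 7 V, so I_R = 7/10 = 0.7 mA.
Check D₁: its anode-to-cathode voltage is 3.9 − 7 = -3.1 V < 0.7 V, so it is off. The assumption is consistent.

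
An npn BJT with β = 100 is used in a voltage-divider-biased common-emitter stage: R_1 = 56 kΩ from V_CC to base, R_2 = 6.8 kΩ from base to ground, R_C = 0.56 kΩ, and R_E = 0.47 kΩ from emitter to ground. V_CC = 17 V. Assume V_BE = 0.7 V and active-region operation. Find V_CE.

Thevenize the base divider: V_Th = V_CC·R_2/(R_1+R_2) = 17×6.8/62.8 = 1.84 V, R_Th = R_1‖R_2 = 6.06 kΩ.
Base-emitter loop: V_Th = I_B·R_Th + V_BE + (β+1)I_B·R_E, so I_B = (1.84 − 0.7) / (6.06 + 101×0.47) = 0.0213 mA.
I_C = β·I_B = 100×0.0213 = 2.13 mA, and I_E = (β+1)I_B = 2.15 mA.
V_CE = V_CC − I_C·R_C − I_E·R_E = 17 − 2.13×0.56 − 2.15×0.47 = 14.8 V.
V_CE = 14.8 V > 0.2 V confirms active-region operation.

V_CE ≈ 15 V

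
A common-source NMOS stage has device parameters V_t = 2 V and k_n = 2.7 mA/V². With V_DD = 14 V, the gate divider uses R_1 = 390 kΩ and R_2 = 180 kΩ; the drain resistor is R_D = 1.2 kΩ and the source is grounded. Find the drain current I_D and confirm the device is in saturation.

I_D ≈ 7.9 mA

V_G = V_DD·R_2/(R_1+R_2) = 14×180/570 = 4.42 V. With the source grounded, V_GS = V_G = 4.42 V.
Assume saturation: I_D = (k_n/2)(V_GS − V_t)² = (2.7/2)×(4.42 − 2)² = 1.35×2.42² = 7.91 mA.
V_DS = V_DD − I_D·R_D = 14 − 7.91×1.2 = 4.5 V.
Saturation requires V_DS ≥ V_GS − V_t = 2.42 V; 4.5 ≥ 2.42 ✓.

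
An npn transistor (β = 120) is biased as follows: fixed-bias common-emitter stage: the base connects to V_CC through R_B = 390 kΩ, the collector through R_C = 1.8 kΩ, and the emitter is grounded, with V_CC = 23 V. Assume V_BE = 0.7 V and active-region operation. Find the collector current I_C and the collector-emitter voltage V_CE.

I_C ≈ 6.9 mA, V_CE ≈ 11 V

Base loop: V_CC = I_B·R_B + V_BE, so I_B = (23 − 0.7)/390 kΩ = 0.0572 mA.
In the active region I_C = β·I_B = 120 × 0.0572 = 6.86 mA.
Collector loop: V_CE = V_CC − I_C·R_C = 23 − 6.86×1.8 = 10.6 V.
Since V_CE = 10.6 V > V_CE(sat) ≈ 0.2 V, the transistor is in the active region as assumed.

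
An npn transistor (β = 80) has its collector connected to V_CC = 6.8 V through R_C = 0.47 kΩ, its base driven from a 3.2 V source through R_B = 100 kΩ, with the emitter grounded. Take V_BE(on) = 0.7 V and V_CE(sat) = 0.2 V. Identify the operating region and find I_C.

Assume active. Base-emitter loop: I_B = (V_BB − V_BE)/R_B = (3.2 − 0.7)/100 = 0.025 mA.
I_C = β·I_B = 80×0.025 = 2 mA.
V_CE = V_CC − I_C·R_C = 6.8 − 2×0.47 = 5.86 V > V_CE(sat), so the active-region assumption holds.

active; I_C ≈ 2 mA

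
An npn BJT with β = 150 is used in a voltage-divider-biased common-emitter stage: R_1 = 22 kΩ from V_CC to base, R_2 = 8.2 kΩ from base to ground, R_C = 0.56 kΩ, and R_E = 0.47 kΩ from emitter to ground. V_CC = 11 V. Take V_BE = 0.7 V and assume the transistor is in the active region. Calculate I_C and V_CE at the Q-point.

Thevenize the base divider: V_Th = V_CC·R_2/(R_1+R_2) = 11×8.2/30.2 = 2.99 V, R_Th = R_1‖R_2 = 5.97 kΩ.
Base-emitter loop: V_Th = I_B·R_Th + V_BE + (β+1)I_B·R_E, so I_B = (2.99 − 0.7) / (5.97 + 151×0.47) = 0.0297 mA.
I_C = β·I_B = 150×0.0297 = 4.46 mA, and I_E = (β+1)I_B = 4.49 mA.
V_CE = V_CC − I_C·R_C − I_E·R_E = 11 − 4.46×0.56 − 4.49×0.47 = 6.39 V.
V_CE = 6.39 V > 0.2 V confirms active-region operation.

I_C ≈ 4.5 mA, V_CE ≈ 6.4 V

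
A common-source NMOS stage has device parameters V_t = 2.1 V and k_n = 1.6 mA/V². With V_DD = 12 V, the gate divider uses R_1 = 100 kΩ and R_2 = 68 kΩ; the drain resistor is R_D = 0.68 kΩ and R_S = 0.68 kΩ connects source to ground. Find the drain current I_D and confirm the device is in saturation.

V_G = V_DD·R_2/(R_1+R_2) = 12×68/168 = 4.86 V.
Assume saturation: I_D = (k_n/2)(V_GS − V_t)² with V_GS = V_G − I_D·R_S = 4.86 − 0.68·I_D.
Substituting gives 0.37·I_D² − 4·I_D + 6.08 = 0, with roots I_D = 1.83 or 8.98 mA.
The root I_D = 8.98 mA gives V_GS = -1.25 V ≤ V_t, so take I_D = 1.83 mA.
Then V_GS = 3.61 V and V_DS = V_DD − I_D(R_D+R_S) = 12 − 1.83×1.36 = 9.51 V.
Saturation requires V_DS ≥ V_GS − V_t = 1.51 V; 9.51 ≥ 1.51 ✓.

I_D ≈ 1.8 mA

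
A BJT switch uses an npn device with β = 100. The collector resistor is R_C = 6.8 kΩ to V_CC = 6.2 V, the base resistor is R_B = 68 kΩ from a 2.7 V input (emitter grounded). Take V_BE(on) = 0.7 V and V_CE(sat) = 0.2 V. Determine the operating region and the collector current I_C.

saturation; I_C ≈ 0.88 mA

Assume active: I_B = (2.7 − 0.7)/68 = 0.0294 mA, giving I_C = β·I_B = 2.94 mA.
But then V_CE = 6.2 − 2.94×6.8 = -13.8 V < V_CE(sat) = 0.2 V — impossible in the active region.
So the transistor is saturated. With V_CE = 0.2 V, I_C = (V_CC − 0.2)/R_C = 6/6.8 = 0.882 mA.
Check: β·I_B = 2.94 mA > I_C = 0.882 mA, confirming saturation.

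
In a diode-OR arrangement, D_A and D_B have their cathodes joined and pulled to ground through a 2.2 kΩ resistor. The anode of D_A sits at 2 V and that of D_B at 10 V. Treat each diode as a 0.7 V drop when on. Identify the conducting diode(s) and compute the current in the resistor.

Only D_B conducts; I_R ≈ 4.2 mA

Assume both conduct. Then node N would need to be at both 2−0.7 = 1.3 V and 10−0.7 = 9.3 V, which is impossible.
Assume only D_B conducts: V_N = 10 − 0.7 = 9.3 V, so I_R = 9.3/2.2 = 4.23 mA.
Check D_A: its anode-to-cathode voltage is 2 − 9.3 = -7.3 V < 0.7 V, so it is off. The assumption is consistent.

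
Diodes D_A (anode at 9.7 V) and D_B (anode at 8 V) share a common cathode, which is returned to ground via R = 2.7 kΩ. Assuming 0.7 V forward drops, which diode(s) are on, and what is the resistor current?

Only D_A conducts; I_R ≈ 3.3 mA

Assume both conduct. Then node N would need to be at both 9.7−0.7 = 9 V and 8−0.7 = 7.3 V, which is impossible.
Assume only D_A conducts: V_N = 9.7 − 0.7 = 9 V, so I_R = 9/2.7 = 3.33 mA.
Check D_B: its anode-to-cathode voltage is 8 − 9 = -1 V < 0.7 V, so it is off. The assumption is consistent.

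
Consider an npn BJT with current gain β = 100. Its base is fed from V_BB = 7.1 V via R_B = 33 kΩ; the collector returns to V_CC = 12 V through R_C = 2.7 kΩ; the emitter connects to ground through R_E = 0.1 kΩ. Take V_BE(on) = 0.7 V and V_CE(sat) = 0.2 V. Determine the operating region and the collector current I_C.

Assume active: I_B = (7.1 − 0.7)/(33 + 101×0.1) = 0.148 mA, I_C = β·I_B = 14.8 mA.
Then V_CE = 12 − 14.8×2.7 − 15×0.1 = -29.6 V < 0.2 V — the active assumption fails.
Re-solve with V_CE = 0.2 V. KCL at the emitter: V_E/R_E = (V_BB−0.7−V_E)/R_B + (V_CC−0.2−V_E)/R_C, giving V_E = 0.439 V.
I_C = (V_CC − 0.2 − V_E)/R_C = (11.8 − 0.439)/2.7 = 4.21 mA.
Check: I_B = (6.4 − 0.439)/33 = 0.181 mA, and β·I_B = 18.1 mA > I_C, confirming saturation.

saturation; I_C ≈ 4.2 mA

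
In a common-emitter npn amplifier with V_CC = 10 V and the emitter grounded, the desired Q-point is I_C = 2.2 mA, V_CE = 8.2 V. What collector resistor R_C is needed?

R_C ≈ 0.82 kΩ

Collector loop: V_CC = I_C·R_C + V_CE.
R_C = (V_CC − V_CE)/I_C = (10 − 8.2)/2.2 = 0.818 kΩ.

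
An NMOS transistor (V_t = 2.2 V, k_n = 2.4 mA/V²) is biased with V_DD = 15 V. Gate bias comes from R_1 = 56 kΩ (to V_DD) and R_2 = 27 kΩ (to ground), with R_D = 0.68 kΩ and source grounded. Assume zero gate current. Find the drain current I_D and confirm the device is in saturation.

V_G = V_DD·R_2/(R_1+R_2) = 15×27/83 = 4.88 V. With the source grounded, V_GS = V_G = 4.88 V.
Assume saturation: I_D = (k_n/2)(V_GS − V_t)² = (2.4/2)×(4.88 − 2.2)² = 1.2×2.68² = 8.62 mA.
V_DS = V_DD − I_D·R_D = 15 − 8.62×0.68 = 9.14 V.
Saturation requires V_DS ≥ V_GS − V_t = 2.68 V; 9.14 ≥ 2.68 ✓.

I_D ≈ 8.6 mA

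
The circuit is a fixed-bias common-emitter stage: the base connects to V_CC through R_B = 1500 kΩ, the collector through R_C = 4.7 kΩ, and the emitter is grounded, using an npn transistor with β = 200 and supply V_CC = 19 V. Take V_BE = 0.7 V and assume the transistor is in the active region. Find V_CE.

V_CE ≈ 7.5 V

Base loop: V_CC = I_B·R_B + V_BE, so I_B = (19 − 0.7)/1500 kΩ = 0.0122 mA.
In the active region I_C = β·I_B = 200 × 0.0122 = 2.44 mA.
Collector loop: V_CE = V_CC − I_C·R_C = 19 − 2.44×4.7 = 7.53 V.
Since V_CE = 7.53 V > V_CE(sat) ≈ 0.2 V, the transistor is in the active region as assumed.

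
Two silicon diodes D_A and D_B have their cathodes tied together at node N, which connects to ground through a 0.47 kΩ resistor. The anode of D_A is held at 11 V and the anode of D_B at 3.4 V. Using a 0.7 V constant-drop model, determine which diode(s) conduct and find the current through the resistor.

Assume both conduct. Then node N would need to be at both 11−0.7 = 10.3 V and 3.4−0.7 = 2.7 V, which is impossible.
Assume only D_A conducts: V_N = 11 − 0.7 = 10.3 V, so I_R = 10.3/0.47 = 21.9 mA.
Check D_B: its anode-to-cathode voltage is 3.4 − 10.3 = -6.9 V < 0.7 V, so it is off. The assumption is consistent.

Only D_A conducts; I_R ≈ 22 mA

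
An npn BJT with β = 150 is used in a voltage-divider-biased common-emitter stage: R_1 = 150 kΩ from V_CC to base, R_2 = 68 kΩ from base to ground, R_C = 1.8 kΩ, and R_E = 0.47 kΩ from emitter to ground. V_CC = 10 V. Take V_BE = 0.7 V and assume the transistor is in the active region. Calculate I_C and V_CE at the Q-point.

I_C ≈ 3.1 mA, V_CE ≈ 3 V

Thevenize the base divider: V_Th = V_CC·R_2/(R_1+R_2) = 10×68/218 = 3.12 V, R_Th = R_1‖R_2 = 46.8 kΩ.
Base-emitter loop: V_Th = I_B·R_Th + V_BE + (β+1)I_B·R_E, so I_B = (3.12 − 0.7) / (46.8 + 151×0.47) = 0.0205 mA.
I_C = β·I_B = 150×0.0205 = 3.08 mA, and I_E = (β+1)I_B = 3.1 mA.
V_CE = V_CC − I_C·R_C − I_E·R_E = 10 − 3.08×1.8 − 3.1×0.47 = 3 V.
V_CE = 3 V > 0.2 V confirms active-region operation.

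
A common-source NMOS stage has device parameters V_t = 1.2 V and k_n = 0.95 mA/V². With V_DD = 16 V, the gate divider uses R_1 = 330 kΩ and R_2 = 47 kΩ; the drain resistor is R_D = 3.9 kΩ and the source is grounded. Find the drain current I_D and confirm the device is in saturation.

V_G = V_DD·R_2/(R_1+R_2) = 16×47/377 = 1.99 V. With the source grounded, V_GS = V_G = 1.99 V.
Assume saturation: I_D = (k_n/2)(V_GS − V_t)² = (0.95/2)×(1.99 − 1.2)² = 0.475×0.795² = 0.3 mA.
V_DS = V_DD − I_D·R_D = 16 − 0.3×3.9 = 14.8 V.
Saturation requires V_DS ≥ V_GS − V_t = 0.795 V; 14.8 ≥ 0.795 ✓.

I_D ≈ 0.3 mA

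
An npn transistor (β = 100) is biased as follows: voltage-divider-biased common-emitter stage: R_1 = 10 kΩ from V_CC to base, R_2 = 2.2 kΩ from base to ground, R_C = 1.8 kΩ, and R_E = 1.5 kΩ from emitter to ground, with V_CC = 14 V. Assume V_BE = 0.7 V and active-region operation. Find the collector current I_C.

I_C ≈ 1.2 mA

Thevenize the base divider: V_Th = V_CC·R_2/(R_1+R_2) = 14×2.2/12.2 = 2.52 V, R_Th = R_1‖R_2 = 1.8 kΩ.
Base-emitter loop: V_Th = I_B·R_Th + V_BE + (β+1)I_B·R_E, so I_B = (2.52 − 0.7) / (1.8 + 101×1.5) = 0.0119 mA.
I_C = β·I_B = 100×0.0119 = 1.19 mA, and I_E = (β+1)I_B = 1.2 mA.
V_CE = V_CC − I_C·R_C − I_E·R_E = 14 − 1.19×1.8 − 1.2×1.5 = 10.1 V.
V_CE = 10.1 V > 0.2 V confirms active-region operation.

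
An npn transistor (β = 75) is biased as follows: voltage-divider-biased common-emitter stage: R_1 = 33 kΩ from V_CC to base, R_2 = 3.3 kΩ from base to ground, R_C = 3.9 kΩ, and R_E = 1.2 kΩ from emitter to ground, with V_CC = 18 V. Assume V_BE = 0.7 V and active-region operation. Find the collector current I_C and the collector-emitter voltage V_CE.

Thevenize the base divider: V_Th = V_CC·R_2/(R_1+R_2) = 18×3.3/36.3 = 1.64 V, R_Th = R_1‖R_2 = 3 kΩ.
Base-emitter loop: V_Th = I_B·R_Th + V_BE + (β+1)I_B·R_E, so I_B = (1.64 − 0.7) / (3 + 76×1.2) = 0.00994 mA.
I_C = β·I_B = 75×0.00994 = 0.746 mA, and I_E = (β+1)I_B = 0.755 mA.
V_CE = V_CC − I_C·R_C − I_E·R_E = 18 − 0.746×3.9 − 0.755×1.2 = 14.2 V.
V_CE = 14.2 V > 0.2 V confirms active-region operation.

I_C ≈ 0.75 mA, V_CE ≈ 14 V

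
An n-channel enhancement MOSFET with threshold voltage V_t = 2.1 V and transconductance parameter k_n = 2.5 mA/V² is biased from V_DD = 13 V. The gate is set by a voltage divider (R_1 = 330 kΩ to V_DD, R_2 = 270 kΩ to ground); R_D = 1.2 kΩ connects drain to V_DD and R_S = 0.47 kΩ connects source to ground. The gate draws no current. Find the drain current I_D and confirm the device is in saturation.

I_D ≈ 4.1 mA

V_G = V_DD·R_2/(R_1+R_2) = 13×270/600 = 5.85 V.
Assume saturation: I_D = (k_n/2)(V_GS − V_t)² with V_GS = V_G − I_D·R_S = 5.85 − 0.47·I_D.
Substituting gives 0.276·I_D² − 5.41·I_D + 17.6 = 0, with roots I_D = 4.12 or 15.5 mA.
The root I_D = 15.5 mA gives V_GS = -1.42 V ≤ V_t, so take I_D = 4.12 mA.
Then V_GS = 3.91 V and V_DS = V_DD − I_D(R_D+R_S) = 13 − 4.12×1.67 = 6.12 V.
Saturation requires V_DS ≥ V_GS − V_t = 1.81 V; 6.12 ≥ 1.81 ✓.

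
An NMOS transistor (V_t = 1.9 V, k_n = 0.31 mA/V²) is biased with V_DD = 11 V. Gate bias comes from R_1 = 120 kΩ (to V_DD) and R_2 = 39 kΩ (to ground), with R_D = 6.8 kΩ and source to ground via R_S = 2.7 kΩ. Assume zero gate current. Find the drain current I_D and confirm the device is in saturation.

I_D ≈ 0.062 mA

V_G = V_DD·R_2/(R_1+R_2) = 11×39/159 = 2.7 V.
Assume saturation: I_D = (k_n/2)(V_GS − V_t)² with V_GS = V_G − I_D·R_S = 2.7 − 2.7·I_D.
Substituting gives 1.13·I_D² − 1.67·I_D + 0.0987 = 0, with roots I_D = 0.0618 or 1.41 mA.
The root I_D = 1.41 mA gives V_GS = -1.12 V ≤ V_t, so take I_D = 0.0618 mA.
Then V_GS = 2.53 V and V_DS = V_DD − I_D(R_D+R_S) = 11 − 0.0618×9.5 = 10.4 V.
Saturation requires V_DS ≥ V_GS − V_t = 0.631 V; 10.4 ≥ 0.631 ✓.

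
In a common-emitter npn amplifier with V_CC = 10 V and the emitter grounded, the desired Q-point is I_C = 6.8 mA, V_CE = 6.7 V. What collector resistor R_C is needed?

Collector loop: V_CC = I_C·R_C + V_CE.
R_C = (V_CC − V_CE)/I_C = (10 − 6.7)/6.8 = 0.485 kΩ.

R_C ≈ 0.49 kΩ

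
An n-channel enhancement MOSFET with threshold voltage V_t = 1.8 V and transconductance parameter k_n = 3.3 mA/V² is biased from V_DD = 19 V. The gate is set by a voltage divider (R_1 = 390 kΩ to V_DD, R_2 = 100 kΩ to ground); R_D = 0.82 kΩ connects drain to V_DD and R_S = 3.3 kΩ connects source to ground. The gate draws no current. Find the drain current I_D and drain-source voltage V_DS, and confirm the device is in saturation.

I_D ≈ 0.47 mA, V_DS ≈ 17 V

V_G = V_DD·R_2/(R_1+R_2) = 19×100/490 = 3.88 V.
Assume saturation: I_D = (k_n/2)(V_GS − V_t)² with V_GS = V_G − I_D·R_S = 3.88 − 3.3·I_D.
Substituting gives 18·I_D² − 23.6·I_D + 7.12 = 0, with roots I_D = 0.468 or 0.847 mA.
The root I_D = 0.847 mA gives V_GS = 1.08 V ≤ V_t, so take I_D = 0.468 mA.
Then V_GS = 2.33 V and V_DS = V_DD − I_D(R_D+R_S) = 19 − 0.468×4.12 = 17.1 V.
Saturation requires V_DS ≥ V_GS − V_t = 0.533 V; 17.1 ≥ 0.533 ✓.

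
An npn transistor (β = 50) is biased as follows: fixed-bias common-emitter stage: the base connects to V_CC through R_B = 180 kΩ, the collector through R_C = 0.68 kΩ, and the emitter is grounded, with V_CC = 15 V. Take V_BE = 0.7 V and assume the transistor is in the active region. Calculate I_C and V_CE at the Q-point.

I_C ≈ 4 mA, V_CE ≈ 12 V

Base loop: V_CC = I_B·R_B + V_BE, so I_B = (15 − 0.7)/180 kΩ = 0.0794 mA.
In the active region I_C = β·I_B = 50 × 0.0794 = 3.97 mA.
Collector loop: V_CE = V_CC − I_C·R_C = 15 − 3.97×0.68 = 12.3 V.
Since V_CE = 12.3 V > V_CE(sat) ≈ 0.2 V, the transistor is in the active region as assumed.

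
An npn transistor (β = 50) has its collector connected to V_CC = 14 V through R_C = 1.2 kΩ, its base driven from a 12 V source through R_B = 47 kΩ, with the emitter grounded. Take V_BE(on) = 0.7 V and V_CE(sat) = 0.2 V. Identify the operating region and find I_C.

saturation; I_C ≈ 12 mA

Assume active: I_B = (12 − 0.7)/47 = 0.24 mA, giving I_C = β·I_B = 12 mA.
But then V_CE = 14 − 12×1.2 = -0.426 V < V_CE(sat) = 0.2 V — impossible in the active region.
So the transistor is saturated. With V_CE = 0.2 V, I_C = (V_CC − 0.2)/R_C = 13.8/1.2 = 11.5 mA.
Check: β·I_B = 12 mA > I_C = 11.5 mA, confirming saturation.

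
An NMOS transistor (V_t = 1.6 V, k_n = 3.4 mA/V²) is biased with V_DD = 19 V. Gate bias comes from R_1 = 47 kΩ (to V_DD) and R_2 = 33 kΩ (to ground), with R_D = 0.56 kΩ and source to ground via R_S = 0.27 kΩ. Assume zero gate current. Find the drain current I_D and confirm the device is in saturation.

V_G = V_DD·R_2/(R_1+R_2) = 19×33/80 = 7.84 V.
Assume saturation: I_D = (k_n/2)(V_GS − V_t)² with V_GS = V_G − I_D·R_S = 7.84 − 0.27·I_D.
Substituting gives 0.124·I_D² − 6.73·I_D + 66.1 = 0, with roots I_D = 12.9 or 41.4 mA.
The root I_D = 41.4 mA gives V_GS = -3.33 V ≤ V_t, so take I_D = 12.9 mA.
Then V_GS = 4.35 V and V_DS = V_DD − I_D(R_D+R_S) = 19 − 12.9×0.83 = 8.29 V.
Saturation requires V_DS ≥ V_GS − V_t = 2.75 V; 8.29 ≥ 2.75 ✓.

I_D ≈ 13 mA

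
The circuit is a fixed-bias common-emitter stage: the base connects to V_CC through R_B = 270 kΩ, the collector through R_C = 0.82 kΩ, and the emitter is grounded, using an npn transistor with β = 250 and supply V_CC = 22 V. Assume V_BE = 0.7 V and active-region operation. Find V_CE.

V_CE ≈ 5.8 V

Base loop: V_CC = I_B·R_B + V_BE, so I_B = (22 − 0.7)/270 kΩ = 0.0789 mA.
In the active region I_C = β·I_B = 250 × 0.0789 = 19.7 mA.
Collector loop: V_CE = V_CC − I_C·R_C = 22 − 19.7×0.82 = 5.83 V.
Since V_CE = 5.83 V > V_CE(sat) ≈ 0.2 V, the transistor is in the active region as assumed.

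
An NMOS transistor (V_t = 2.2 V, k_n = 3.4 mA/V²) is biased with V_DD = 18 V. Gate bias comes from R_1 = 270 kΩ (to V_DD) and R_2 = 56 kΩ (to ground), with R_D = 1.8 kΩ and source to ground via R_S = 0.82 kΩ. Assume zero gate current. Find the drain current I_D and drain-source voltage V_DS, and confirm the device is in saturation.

I_D ≈ 0.46 mA, V_DS ≈ 17 V

V_G = V_DD·R_2/(R_1+R_2) = 18×56/326 = 3.09 V.
Assume saturation: I_D = (k_n/2)(V_GS − V_t)² with V_GS = V_G − I_D·R_S = 3.09 − 0.82·I_D.
Substituting gives 1.14·I_D² − 3.49·I_D + 1.35 = 0, with roots I_D = 0.456 or 2.59 mA.
The root I_D = 2.59 mA gives V_GS = 0.965 V ≤ V_t, so take I_D = 0.456 mA.
Then V_GS = 2.72 V and V_DS = V_DD − I_D(R_D+R_S) = 18 − 0.456×2.62 = 16.8 V.
Saturation requires V_DS ≥ V_GS − V_t = 0.518 V; 16.8 ≥ 0.518 ✓.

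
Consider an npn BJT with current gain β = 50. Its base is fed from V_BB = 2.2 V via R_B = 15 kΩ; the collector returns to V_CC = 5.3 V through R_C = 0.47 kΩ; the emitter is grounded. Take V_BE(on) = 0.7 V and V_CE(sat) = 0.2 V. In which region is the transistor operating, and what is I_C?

Assume active. Base-emitter loop: I_B = (V_BB − V_BE)/R_B = (2.2 − 0.7)/15 = 0.1 mA.
I_C = β·I_B = 50×0.1 = 5 mA.
V_CE = V_CC − I_C·R_C = 5.3 − 5×0.47 = 2.95 V > V_CE(sat), so the active-region assumption holds.

active; I_C ≈ 5 mA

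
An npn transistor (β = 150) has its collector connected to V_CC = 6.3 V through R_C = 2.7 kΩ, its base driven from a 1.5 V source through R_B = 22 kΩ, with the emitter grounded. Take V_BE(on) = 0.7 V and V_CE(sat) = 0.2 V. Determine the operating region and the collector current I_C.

Assume active: I_B = (1.5 − 0.7)/22 = 0.0364 mA, giving I_C = β·I_B = 5.45 mA.
But then V_CE = 6.3 − 5.45×2.7 = -8.43 V < V_CE(sat) = 0.2 V — impossible in the active region.
So the transistor is saturated. With V_CE = 0.2 V, I_C = (V_CC − 0.2)/R_C = 6.1/2.7 = 2.26 mA.
Check: β·I_B = 5.45 mA > I_C = 2.26 mA, confirming saturation.

saturation; I_C ≈ 2.3 mA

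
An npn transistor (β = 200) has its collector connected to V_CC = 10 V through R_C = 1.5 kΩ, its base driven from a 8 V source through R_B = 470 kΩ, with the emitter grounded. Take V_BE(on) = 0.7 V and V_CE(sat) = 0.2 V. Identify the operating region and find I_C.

Assume active. Base-emitter loop: I_B = (V_BB − V_BE)/R_B = (8 − 0.7)/470 = 0.0155 mA.
I_C = β·I_B = 200×0.0155 = 3.11 mA.
V_CE = V_CC − I_C·R_C = 10 − 3.11×1.5 = 5.34 V > V_CE(sat), so the active-region assumption holds.

active; I_C ≈ 3.1 mA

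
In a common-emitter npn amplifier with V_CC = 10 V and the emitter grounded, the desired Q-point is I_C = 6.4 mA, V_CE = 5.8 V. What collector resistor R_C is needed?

R_C ≈ 0.66 kΩ

Collector loop: V_CC = I_C·R_C + V_CE.
R_C = (V_CC − V_CE)/I_C = (10 − 5.8)/6.4 = 0.656 kΩ.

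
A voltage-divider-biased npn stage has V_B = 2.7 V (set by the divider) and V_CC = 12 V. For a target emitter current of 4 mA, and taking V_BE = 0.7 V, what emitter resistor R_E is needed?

R_E ≈ 0.5 kΩ

V_E = V_B − V_BE = 2.7 − 0.7 = 2 V.
R_E = V_E / I_E = 2 / 4 = 0.5 kΩ.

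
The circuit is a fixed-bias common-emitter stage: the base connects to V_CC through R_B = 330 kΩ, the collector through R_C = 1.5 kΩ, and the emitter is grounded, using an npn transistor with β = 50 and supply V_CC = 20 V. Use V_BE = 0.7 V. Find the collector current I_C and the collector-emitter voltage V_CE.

Base loop: V_CC = I_B·R_B + V_BE, so I_B = (20 − 0.7)/330 kΩ = 0.0585 mA.
In the active region I_C = β·I_B = 50 × 0.0585 = 2.92 mA.
Collector loop: V_CE = V_CC − I_C·R_C = 20 − 2.92×1.5 = 15.6 V.
Since V_CE = 15.6 V > V_CE(sat) ≈ 0.2 V, the transistor is in the active region as assumed.

I_C ≈ 2.9 mA, V_CE ≈ 16 V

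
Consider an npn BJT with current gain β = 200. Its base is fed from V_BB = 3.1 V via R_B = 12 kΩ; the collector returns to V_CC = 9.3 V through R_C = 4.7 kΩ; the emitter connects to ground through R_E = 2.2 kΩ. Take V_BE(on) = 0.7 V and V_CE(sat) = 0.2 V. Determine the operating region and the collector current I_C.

active; I_C ≈ 1.1 mA

Assume active. Base-emitter loop: I_B = (V_BB − V_BE)/(R_B + (β+1)R_E) = (3.1 − 0.7)/(12 + 201×2.2) = 0.00528 mA.
I_C = β·I_B = 200×0.00528 = 1.06 mA.
V_CE = V_CC − I_C·R_C − I_E·R_E = 9.3 − 1.06×4.7 − 1.06×2.2 = 2 V > V_CE(sat), so the active-region assumption holds.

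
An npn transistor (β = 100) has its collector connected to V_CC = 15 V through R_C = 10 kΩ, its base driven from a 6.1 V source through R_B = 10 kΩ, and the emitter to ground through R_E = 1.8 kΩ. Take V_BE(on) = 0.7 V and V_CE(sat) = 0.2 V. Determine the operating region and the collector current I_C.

saturation; I_C ≈ 1.2 mA

Assume active: I_B = (6.1 − 0.7)/(10 + 101×1.8) = 0.0282 mA, I_C = β·I_B = 2.82 mA.
Then V_CE = 15 − 2.82×10 − 2.84×1.8 = -18.3 V < 0.2 V — the active assumption fails.
Re-solve with V_CE = 0.2 V. KCL at the emitter: V_E/R_E = (V_BB−0.7−V_E)/R_B + (V_CC−0.2−V_E)/R_C, giving V_E = 2.67 V.
I_C = (V_CC − 0.2 − V_E)/R_C = (14.8 − 2.67)/10 = 1.21 mA.
Check: I_B = (5.4 − 2.67)/10 = 0.273 mA, and β·I_B = 27.3 mA > I_C, confirming saturation.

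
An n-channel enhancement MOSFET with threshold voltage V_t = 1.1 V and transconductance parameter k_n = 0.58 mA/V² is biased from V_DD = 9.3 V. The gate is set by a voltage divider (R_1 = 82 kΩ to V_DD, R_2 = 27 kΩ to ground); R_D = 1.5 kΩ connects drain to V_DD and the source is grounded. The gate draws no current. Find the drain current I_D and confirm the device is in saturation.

I_D ≈ 0.42 mA

V_G = V_DD·R_2/(R_1+R_2) = 9.3×27/109 = 2.3 V. With the source grounded, V_GS = V_G = 2.3 V.
Assume saturation: I_D = (k_n/2)(V_GS − V_t)² = (0.58/2)×(2.3 − 1.1)² = 0.29×1.2² = 0.42 mA.
V_DS = V_DD − I_D·R_D = 9.3 − 0.42×1.5 = 8.67 V.
Saturation requires V_DS ≥ V_GS − V_t = 1.2 V; 8.67 ≥ 1.2 ✓.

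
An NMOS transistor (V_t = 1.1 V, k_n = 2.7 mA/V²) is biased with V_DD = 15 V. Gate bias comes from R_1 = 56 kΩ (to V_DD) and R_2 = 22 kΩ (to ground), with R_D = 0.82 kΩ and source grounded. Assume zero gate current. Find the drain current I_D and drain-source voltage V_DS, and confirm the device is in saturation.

I_D ≈ 13 mA, V_DS ≈ 4.1 V

V_G = V_DD·R_2/(R_1+R_2) = 15×22/78 = 4.23 V. With the source grounded, V_GS = V_G = 4.23 V.
Assume saturation: I_D = (k_n/2)(V_GS − V_t)² = (2.7/2)×(4.23 − 1.1)² = 1.35×3.13² = 13.2 mA.
V_DS = V_DD − I_D·R_D = 15 − 13.2×0.82 = 4.15 V.
Saturation requires V_DS ≥ V_GS − V_t = 3.13 V; 4.15 ≥ 3.13 ✓.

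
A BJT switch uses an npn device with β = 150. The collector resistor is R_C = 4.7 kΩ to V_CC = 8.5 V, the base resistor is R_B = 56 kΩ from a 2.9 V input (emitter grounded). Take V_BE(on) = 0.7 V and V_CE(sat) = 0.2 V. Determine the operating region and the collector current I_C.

saturation; I_C ≈ 1.8 mA

Assume active: I_B = (2.9 − 0.7)/56 = 0.0393 mA, giving I_C = β·I_B = 5.89 mA.
But then V_CE = 8.5 − 5.89×4.7 = -19.2 V < V_CE(sat) = 0.2 V — impossible in the active region.
So the transistor is saturated. With V_CE = 0.2 V, I_C = (V_CC − 0.2)/R_C = 8.3/4.7 = 1.77 mA.
Check: β·I_B = 5.89 mA > I_C = 1.77 mA, confirming saturation.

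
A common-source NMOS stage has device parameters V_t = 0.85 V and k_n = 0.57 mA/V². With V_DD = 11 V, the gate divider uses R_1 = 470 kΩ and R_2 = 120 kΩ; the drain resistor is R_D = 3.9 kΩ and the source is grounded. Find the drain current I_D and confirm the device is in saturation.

I_D ≈ 0.55 mA

V_G = V_DD·R_2/(R_1+R_2) = 11×120/590 = 2.24 V. With the source grounded, V_GS = V_G = 2.24 V.
Assume saturation: I_D = (k_n/2)(V_GS − V_t)² = (0.57/2)×(2.24 − 0.85)² = 0.285×1.39² = 0.549 mA.
V_DS = V_DD − I_D·R_D = 11 − 0.549×3.9 = 8.86 V.
Saturation requires V_DS ≥ V_GS − V_t = 1.39 V; 8.86 ≥ 1.39 ✓.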